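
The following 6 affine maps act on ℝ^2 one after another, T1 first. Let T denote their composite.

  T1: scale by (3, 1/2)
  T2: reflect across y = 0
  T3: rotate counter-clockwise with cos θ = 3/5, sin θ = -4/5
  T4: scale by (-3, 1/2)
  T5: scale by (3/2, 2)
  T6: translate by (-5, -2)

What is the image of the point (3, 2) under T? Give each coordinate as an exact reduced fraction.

T(p) = (-257/10, -49/5)

T1 scale by (3, 1/2): (3, 2) → (9, 1)
T2 reflect across y = 0: (9, 1) → (9, -1)
T3 rotate counter-clockwise with cos θ = 3/5, sin θ = -4/5: (9, -1) → (23/5, -39/5)
T4 scale by (-3, 1/2): (23/5, -39/5) → (-69/5, -39/10)
T5 scale by (3/2, 2): (-69/5, -39/10) → (-207/10, -39/5)
T6 translate by (-5, -2): (-207/10, -39/5) → (-257/10, -49/5)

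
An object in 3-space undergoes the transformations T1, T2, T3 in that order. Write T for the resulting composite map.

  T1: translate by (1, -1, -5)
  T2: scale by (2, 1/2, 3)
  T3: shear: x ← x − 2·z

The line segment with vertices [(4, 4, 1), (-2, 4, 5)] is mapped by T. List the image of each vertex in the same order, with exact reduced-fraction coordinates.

T1 translate by (1, -1, -5): (4, 4, 1) → (5, 3, -4); (-2, 4, 5) → (-1, 3, 0)
T2 scale by (2, 1/2, 3): (5, 3, -4) → (10, 3/2, -12); (-1, 3, 0) → (-2, 3/2, 0)
T3 shear: x ← x − 2·z: (10, 3/2, -12) → (34, 3/2, -12); (-2, 3/2, 0) → (-2, 3/2, 0)

image vertices: (34, 3/2, -12), (-2, 3/2, 0)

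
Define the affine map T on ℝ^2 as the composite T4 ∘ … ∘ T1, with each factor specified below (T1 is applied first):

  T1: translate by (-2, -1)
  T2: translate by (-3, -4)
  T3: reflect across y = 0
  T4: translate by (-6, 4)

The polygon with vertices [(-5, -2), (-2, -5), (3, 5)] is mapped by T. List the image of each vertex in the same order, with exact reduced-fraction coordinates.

T1 translate by (-2, -1): (-5, -2) → (-7, -3); (-2, -5) → (-4, -6); (3, 5) → (1, 4)
T2 translate by (-3, -4): (-7, -3) → (-10, -7); (-4, -6) → (-7, -10); (1, 4) → (-2, 0)
T3 reflect across y = 0: (-10, -7) → (-10, 7); (-7, -10) → (-7, 10); (-2, 0) → (-2, 0)
T4 translate by (-6, 4): (-10, 7) → (-16, 11); (-7, 10) → (-13, 14); (-2, 0) → (-8, 4)

image vertices: (-16, 11), (-13, 14), (-8, 4)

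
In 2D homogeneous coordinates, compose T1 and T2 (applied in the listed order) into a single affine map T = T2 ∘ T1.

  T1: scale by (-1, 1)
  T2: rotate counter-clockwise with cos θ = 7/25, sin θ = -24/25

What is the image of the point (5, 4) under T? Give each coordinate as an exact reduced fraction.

T1 scale by (-1, 1): (5, 4) → (-5, 4)
T2 rotate counter-clockwise with cos θ = 7/25, sin θ = -24/25: (-5, 4) → (61/25, 148/25)

T(p) = (61/25, 148/25)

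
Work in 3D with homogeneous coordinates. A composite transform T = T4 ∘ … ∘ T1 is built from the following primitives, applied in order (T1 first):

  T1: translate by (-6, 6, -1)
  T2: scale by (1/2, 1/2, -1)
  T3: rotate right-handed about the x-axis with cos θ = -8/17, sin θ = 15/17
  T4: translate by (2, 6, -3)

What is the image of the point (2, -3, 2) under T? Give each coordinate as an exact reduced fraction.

T(p) = (0, 105/17, -41/34)

T1 translate by (-6, 6, -1): (2, -3, 2) → (-4, 3, 1)
T2 scale by (1/2, 1/2, -1): (-4, 3, 1) → (-2, 3/2, -1)
T3 rotate right-handed about the x-axis with cos θ = -8/17, sin θ = 15/17: (-2, 3/2, -1) → (-2, 3/17, 61/34)
T4 translate by (2, 6, -3): (-2, 3/17, 61/34) → (0, 105/17, -41/34)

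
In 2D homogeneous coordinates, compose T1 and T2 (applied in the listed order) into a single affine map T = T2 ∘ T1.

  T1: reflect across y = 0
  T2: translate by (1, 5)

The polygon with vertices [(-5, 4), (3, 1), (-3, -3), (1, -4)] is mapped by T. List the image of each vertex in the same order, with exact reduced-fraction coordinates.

T1 reflect across y = 0: (-5, 4) → (-5, -4); (3, 1) → (3, -1); (-3, -3) → (-3, 3); (1, -4) → (1, 4)
T2 translate by (1, 5): (-5, -4) → (-4, 1); (3, -1) → (4, 4); (-3, 3) → (-2, 8); (1, 4) → (2, 9)

image vertices: (-4, 1), (4, 4), (-2, 8), (2, 9)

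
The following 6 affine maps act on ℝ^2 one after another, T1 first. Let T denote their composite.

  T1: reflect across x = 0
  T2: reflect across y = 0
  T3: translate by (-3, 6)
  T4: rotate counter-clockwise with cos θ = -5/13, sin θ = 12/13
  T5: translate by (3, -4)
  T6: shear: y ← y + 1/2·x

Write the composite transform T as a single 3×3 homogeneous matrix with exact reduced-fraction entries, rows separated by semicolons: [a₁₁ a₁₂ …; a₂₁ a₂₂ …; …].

T1 = [-1 0 0; 0 1 0; 0 0 1]
T2·T1 = [-1 0 0; 0 -1 0; 0 0 1]
T3·…·T1 = [-1 0 -3; 0 -1 6; 0 0 1]
T4·…·T1 = [5/13 12/13 -57/13; -12/13 5/13 -66/13; 0 0 1]
T5·…·T1 = [5/13 12/13 -18/13; -12/13 5/13 -118/13; 0 0 1]
T6·…·T1 = [5/13 12/13 -18/13; -19/26 11/13 -127/13; 0 0 1]

T = [5/13 12/13 -18/13; -19/26 11/13 -127/13; 0 0 1]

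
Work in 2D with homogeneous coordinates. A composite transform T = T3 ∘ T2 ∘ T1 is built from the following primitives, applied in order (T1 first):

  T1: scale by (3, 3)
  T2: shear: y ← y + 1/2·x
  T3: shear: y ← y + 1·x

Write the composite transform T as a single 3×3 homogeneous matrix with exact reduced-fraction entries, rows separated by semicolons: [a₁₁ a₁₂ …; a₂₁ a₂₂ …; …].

T1 = [3 0 0; 0 3 0; 0 0 1]
T2·T1 = [3 0 0; 3/2 3 0; 0 0 1]
T3·…·T1 = [3 0 0; 9/2 3 0; 0 0 1]

T = [3 0 0; 9/2 3 0; 0 0 1]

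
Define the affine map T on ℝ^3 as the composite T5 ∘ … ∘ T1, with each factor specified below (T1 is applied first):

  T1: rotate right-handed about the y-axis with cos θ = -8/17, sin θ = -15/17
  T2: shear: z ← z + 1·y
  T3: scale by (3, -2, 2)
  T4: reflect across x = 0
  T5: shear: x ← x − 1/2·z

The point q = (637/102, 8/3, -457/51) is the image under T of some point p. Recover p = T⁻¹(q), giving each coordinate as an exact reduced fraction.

p = (-5/2, -4/3, 2)

T1 = [-8/17 0 -15/17 0; 0 1 0 0; 15/17 0 -8/17 0; 0 0 0 1]
T2·T1 = [-8/17 0 -15/17 0; 0 1 0 0; 15/17 1 -8/17 0; 0 0 0 1]
T3·…·T1 = [-24/17 0 -45/17 0; 0 -2 0 0; 30/17 2 -16/17 0; 0 0 0 1]
T4·…·T1 = [24/17 0 45/17 0; 0 -2 0 0; 30/17 2 -16/17 0; 0 0 0 1]
T5·…·T1 = [9/17 -1 53/17 0; 0 -2 0 0; 30/17 2 -16/17 0; 0 0 0 1]
det M = 12; M⁻¹ = [8/51 15/34 53/102 0; 0 -1/2 0 0; 5/17 -4/17 -3/34 0; 0 0 0 1]
M⁻¹ · (637/102, 8/3, -457/51)ᵀ = (-5/2, -4/3, 2)ᵀ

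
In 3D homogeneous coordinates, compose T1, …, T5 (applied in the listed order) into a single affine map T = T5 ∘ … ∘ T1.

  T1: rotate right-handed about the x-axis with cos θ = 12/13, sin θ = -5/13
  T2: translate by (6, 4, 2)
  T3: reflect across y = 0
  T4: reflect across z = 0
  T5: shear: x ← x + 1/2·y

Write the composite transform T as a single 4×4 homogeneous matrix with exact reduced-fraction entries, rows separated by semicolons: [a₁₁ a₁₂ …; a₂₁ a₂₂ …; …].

T = [1 -6/13 -5/26 4; 0 -12/13 -5/13 -4; 0 5/13 -12/13 -2; 0 0 0 1]

T1 = [1 0 0 0; 0 12/13 5/13 0; 0 -5/13 12/13 0; 0 0 0 1]
T2·T1 = [1 0 0 6; 0 12/13 5/13 4; 0 -5/13 12/13 2; 0 0 0 1]
T3·…·T1 = [1 0 0 6; 0 -12/13 -5/13 -4; 0 -5/13 12/13 2; 0 0 0 1]
T4·…·T1 = [1 0 0 6; 0 -12/13 -5/13 -4; 0 5/13 -12/13 -2; 0 0 0 1]
T5·…·T1 = [1 -6/13 -5/26 4; 0 -12/13 -5/13 -4; 0 5/13 -12/13 -2; 0 0 0 1]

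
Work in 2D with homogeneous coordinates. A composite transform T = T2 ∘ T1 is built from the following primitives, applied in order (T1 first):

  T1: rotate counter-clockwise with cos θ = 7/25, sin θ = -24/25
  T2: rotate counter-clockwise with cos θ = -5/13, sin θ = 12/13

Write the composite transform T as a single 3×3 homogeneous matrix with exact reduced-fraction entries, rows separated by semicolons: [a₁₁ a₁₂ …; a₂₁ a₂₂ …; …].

T1 = [7/25 24/25 0; -24/25 7/25 0; 0 0 1]
T2·T1 = [253/325 -204/325 0; 204/325 253/325 0; 0 0 1]

T = [253/325 -204/325 0; 204/325 253/325 0; 0 0 1]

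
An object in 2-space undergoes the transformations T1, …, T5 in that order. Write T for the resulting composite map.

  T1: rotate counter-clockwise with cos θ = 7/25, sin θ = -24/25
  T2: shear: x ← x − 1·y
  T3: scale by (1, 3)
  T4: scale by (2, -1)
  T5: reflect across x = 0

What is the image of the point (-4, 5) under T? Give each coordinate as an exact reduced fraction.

T(p) = (78/25, -393/25)

T1 rotate counter-clockwise with cos θ = 7/25, sin θ = -24/25: (-4, 5) → (92/25, 131/25)
T2 shear: x ← x − 1·y: (92/25, 131/25) → (-39/25, 131/25)
T3 scale by (1, 3): (-39/25, 131/25) → (-39/25, 393/25)
T4 scale by (2, -1): (-39/25, 393/25) → (-78/25, -393/25)
T5 reflect across x = 0: (-78/25, -393/25) → (78/25, -393/25)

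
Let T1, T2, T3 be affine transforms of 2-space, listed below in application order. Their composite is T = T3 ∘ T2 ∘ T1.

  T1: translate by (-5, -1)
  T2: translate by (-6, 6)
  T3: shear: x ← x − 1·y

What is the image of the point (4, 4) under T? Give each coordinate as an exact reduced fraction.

T(p) = (-16, 9)

T1 translate by (-5, -1): (4, 4) → (-1, 3)
T2 translate by (-6, 6): (-1, 3) → (-7, 9)
T3 shear: x ← x − 1·y: (-7, 9) → (-16, 9)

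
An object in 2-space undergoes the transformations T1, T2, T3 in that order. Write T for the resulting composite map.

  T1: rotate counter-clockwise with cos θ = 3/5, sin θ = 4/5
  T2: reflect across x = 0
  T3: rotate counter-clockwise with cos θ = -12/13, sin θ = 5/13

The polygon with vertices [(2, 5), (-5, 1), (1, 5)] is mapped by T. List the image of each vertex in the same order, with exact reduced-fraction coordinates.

image vertices: (-283/65, -206/65), (-11/5, 23/5), (-23/5, -11/5)

T1 rotate counter-clockwise with cos θ = 3/5, sin θ = 4/5: (2, 5) → (-14/5, 23/5); (-5, 1) → (-19/5, -17/5); (1, 5) → (-17/5, 19/5)
T2 reflect across x = 0: (-14/5, 23/5) → (14/5, 23/5); (-19/5, -17/5) → (19/5, -17/5); (-17/5, 19/5) → (17/5, 19/5)
T3 rotate counter-clockwise with cos θ = -12/13, sin θ = 5/13: (14/5, 23/5) → (-283/65, -206/65); (19/5, -17/5) → (-11/5, 23/5); (17/5, 19/5) → (-23/5, -11/5)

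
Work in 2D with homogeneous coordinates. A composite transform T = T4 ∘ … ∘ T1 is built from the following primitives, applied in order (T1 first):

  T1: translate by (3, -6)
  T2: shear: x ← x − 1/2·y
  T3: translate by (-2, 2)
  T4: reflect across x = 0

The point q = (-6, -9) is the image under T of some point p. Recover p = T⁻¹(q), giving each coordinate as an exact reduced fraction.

T1 = [1 0 3; 0 1 -6; 0 0 1]
T2·T1 = [1 -1/2 6; 0 1 -6; 0 0 1]
T3·…·T1 = [1 -1/2 4; 0 1 -4; 0 0 1]
T4·…·T1 = [-1 1/2 -4; 0 1 -4; 0 0 1]
det M = -1; M⁻¹ = [-1 1/2 -2; 0 1 4; 0 0 1]
M⁻¹ · (-6, -9)ᵀ = (-1/2, -5)ᵀ

p = (-1/2, -5)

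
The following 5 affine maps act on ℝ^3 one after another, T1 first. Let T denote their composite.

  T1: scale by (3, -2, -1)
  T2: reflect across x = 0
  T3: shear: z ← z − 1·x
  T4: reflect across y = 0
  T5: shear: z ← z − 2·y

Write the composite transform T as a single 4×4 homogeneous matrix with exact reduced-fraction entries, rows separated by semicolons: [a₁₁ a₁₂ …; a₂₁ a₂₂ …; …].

T = [-3 0 0 0; 0 2 0 0; 3 -4 -1 0; 0 0 0 1]

T1 = [3 0 0 0; 0 -2 0 0; 0 0 -1 0; 0 0 0 1]
T2·T1 = [-3 0 0 0; 0 -2 0 0; 0 0 -1 0; 0 0 0 1]
T3·…·T1 = [-3 0 0 0; 0 -2 0 0; 3 0 -1 0; 0 0 0 1]
T4·…·T1 = [-3 0 0 0; 0 2 0 0; 3 0 -1 0; 0 0 0 1]
T5·…·T1 = [-3 0 0 0; 0 2 0 0; 3 -4 -1 0; 0 0 0 1]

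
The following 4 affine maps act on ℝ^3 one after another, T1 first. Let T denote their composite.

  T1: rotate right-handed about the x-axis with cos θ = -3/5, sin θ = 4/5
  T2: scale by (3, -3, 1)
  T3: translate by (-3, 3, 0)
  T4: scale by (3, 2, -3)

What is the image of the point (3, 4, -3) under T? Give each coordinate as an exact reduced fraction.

T1 rotate right-handed about the x-axis with cos θ = -3/5, sin θ = 4/5: (3, 4, -3) → (3, 0, 5)
T2 scale by (3, -3, 1): (3, 0, 5) → (9, 0, 5)
T3 translate by (-3, 3, 0): (9, 0, 5) → (6, 3, 5)
T4 scale by (3, 2, -3): (6, 3, 5) → (18, 6, -15)

T(p) = (18, 6, -15)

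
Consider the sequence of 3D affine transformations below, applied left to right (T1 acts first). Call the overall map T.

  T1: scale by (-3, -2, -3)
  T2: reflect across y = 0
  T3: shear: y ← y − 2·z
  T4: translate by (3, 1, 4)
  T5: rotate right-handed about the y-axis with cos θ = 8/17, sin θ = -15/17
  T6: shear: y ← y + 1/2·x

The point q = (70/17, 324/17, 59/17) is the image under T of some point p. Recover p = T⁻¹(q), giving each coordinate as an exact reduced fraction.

T1 = [-3 0 0 0; 0 -2 0 0; 0 0 -3 0; 0 0 0 1]
T2·T1 = [-3 0 0 0; 0 2 0 0; 0 0 -3 0; 0 0 0 1]
T3·…·T1 = [-3 0 0 0; 0 2 6 0; 0 0 -3 0; 0 0 0 1]
T4·…·T1 = [-3 0 0 3; 0 2 6 1; 0 0 -3 4; 0 0 0 1]
T5·…·T1 = [-24/17 0 45/17 -36/17; 0 2 6 1; -45/17 0 -24/17 77/17; 0 0 0 1]
T6·…·T1 = [-24/17 0 45/17 -36/17; -12/17 2 249/34 -1/17; -45/17 0 -24/17 77/17; 0 0 0 1]
det M = 18; M⁻¹ = [-8/51 0 -5/17 1; -77/68 1/2 8/17 -9/2; 5/17 0 -8/51 4/3; 0 0 0 1]
M⁻¹ · (70/17, 324/17, 59/17)ᵀ = (-2/3, 2, 2)ᵀ

p = (-2/3, 2, 2)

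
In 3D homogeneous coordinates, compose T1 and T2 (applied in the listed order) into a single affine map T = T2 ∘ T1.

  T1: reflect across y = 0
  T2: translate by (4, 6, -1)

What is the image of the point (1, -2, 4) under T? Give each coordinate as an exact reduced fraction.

T(p) = (5, 8, 3)

T1 reflect across y = 0: (1, -2, 4) → (1, 2, 4)
T2 translate by (4, 6, -1): (1, 2, 4) → (5, 8, 3)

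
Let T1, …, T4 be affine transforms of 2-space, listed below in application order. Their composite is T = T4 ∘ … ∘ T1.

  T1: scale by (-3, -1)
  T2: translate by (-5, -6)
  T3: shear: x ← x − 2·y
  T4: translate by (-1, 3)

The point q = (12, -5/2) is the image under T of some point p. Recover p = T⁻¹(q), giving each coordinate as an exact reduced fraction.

T1 = [-3 0 0; 0 -1 0; 0 0 1]
T2·T1 = [-3 0 -5; 0 -1 -6; 0 0 1]
T3·…·T1 = [-3 2 7; 0 -1 -6; 0 0 1]
T4·…·T1 = [-3 2 6; 0 -1 -3; 0 0 1]
det M = 3; M⁻¹ = [-1/3 -2/3 0; 0 -1 -3; 0 0 1]
M⁻¹ · (12, -5/2)ᵀ = (-7/3, -1/2)ᵀ

p = (-7/3, -1/2)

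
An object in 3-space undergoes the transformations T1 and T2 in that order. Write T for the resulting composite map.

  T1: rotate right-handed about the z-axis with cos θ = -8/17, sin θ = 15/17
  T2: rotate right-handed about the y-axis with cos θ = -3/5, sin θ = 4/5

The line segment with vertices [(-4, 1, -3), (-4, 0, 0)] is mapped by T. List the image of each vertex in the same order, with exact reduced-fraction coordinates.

T1 rotate right-handed about the z-axis with cos θ = -8/17, sin θ = 15/17: (-4, 1, -3) → (1, -4, -3); (-4, 0, 0) → (32/17, -60/17, 0)
T2 rotate right-handed about the y-axis with cos θ = -3/5, sin θ = 4/5: (1, -4, -3) → (-3, -4, 1); (32/17, -60/17, 0) → (-96/85, -60/17, -128/85)

image vertices: (-3, -4, 1), (-96/85, -60/17, -128/85)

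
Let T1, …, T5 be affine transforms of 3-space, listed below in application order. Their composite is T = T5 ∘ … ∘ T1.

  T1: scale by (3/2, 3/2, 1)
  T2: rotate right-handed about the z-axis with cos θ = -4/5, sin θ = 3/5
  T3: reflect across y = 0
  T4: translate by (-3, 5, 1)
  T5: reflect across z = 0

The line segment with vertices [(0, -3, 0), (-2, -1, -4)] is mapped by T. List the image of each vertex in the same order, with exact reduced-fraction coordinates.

T1 scale by (3/2, 3/2, 1): (0, -3, 0) → (0, -9/2, 0); (-2, -1, -4) → (-3, -3/2, -4)
T2 rotate right-handed about the z-axis with cos θ = -4/5, sin θ = 3/5: (0, -9/2, 0) → (27/10, 18/5, 0); (-3, -3/2, -4) → (33/10, -3/5, -4)
T3 reflect across y = 0: (27/10, 18/5, 0) → (27/10, -18/5, 0); (33/10, -3/5, -4) → (33/10, 3/5, -4)
T4 translate by (-3, 5, 1): (27/10, -18/5, 0) → (-3/10, 7/5, 1); (33/10, 3/5, -4) → (3/10, 28/5, -3)
T5 reflect across z = 0: (-3/10, 7/5, 1) → (-3/10, 7/5, -1); (3/10, 28/5, -3) → (3/10, 28/5, 3)

image vertices: (-3/10, 7/5, -1), (3/10, 28/5, 3)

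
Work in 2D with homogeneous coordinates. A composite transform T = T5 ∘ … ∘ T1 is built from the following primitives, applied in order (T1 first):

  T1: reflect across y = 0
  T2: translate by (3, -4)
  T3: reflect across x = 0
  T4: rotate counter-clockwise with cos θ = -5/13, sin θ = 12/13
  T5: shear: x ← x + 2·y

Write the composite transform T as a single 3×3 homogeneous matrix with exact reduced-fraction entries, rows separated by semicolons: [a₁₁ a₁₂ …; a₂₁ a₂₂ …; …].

T = [-19/13 22/13 31/13; -12/13 5/13 -16/13; 0 0 1]

T1 = [1 0 0; 0 -1 0; 0 0 1]
T2·T1 = [1 0 3; 0 -1 -4; 0 0 1]
T3·…·T1 = [-1 0 -3; 0 -1 -4; 0 0 1]
T4·…·T1 = [5/13 12/13 63/13; -12/13 5/13 -16/13; 0 0 1]
T5·…·T1 = [-19/13 22/13 31/13; -12/13 5/13 -16/13; 0 0 1]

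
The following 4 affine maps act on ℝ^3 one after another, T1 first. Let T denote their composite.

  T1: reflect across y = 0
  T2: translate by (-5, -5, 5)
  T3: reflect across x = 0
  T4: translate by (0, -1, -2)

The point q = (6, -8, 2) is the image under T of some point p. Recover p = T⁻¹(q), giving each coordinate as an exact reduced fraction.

T1 = [1 0 0 0; 0 -1 0 0; 0 0 1 0; 0 0 0 1]
T2·T1 = [1 0 0 -5; 0 -1 0 -5; 0 0 1 5; 0 0 0 1]
T3·…·T1 = [-1 0 0 5; 0 -1 0 -5; 0 0 1 5; 0 0 0 1]
T4·…·T1 = [-1 0 0 5; 0 -1 0 -6; 0 0 1 3; 0 0 0 1]
det M = 1; M⁻¹ = [-1 0 0 5; 0 -1 0 -6; 0 0 1 -3; 0 0 0 1]
M⁻¹ · (6, -8, 2)ᵀ = (-1, 2, -1)ᵀ

p = (-1, 2, -1)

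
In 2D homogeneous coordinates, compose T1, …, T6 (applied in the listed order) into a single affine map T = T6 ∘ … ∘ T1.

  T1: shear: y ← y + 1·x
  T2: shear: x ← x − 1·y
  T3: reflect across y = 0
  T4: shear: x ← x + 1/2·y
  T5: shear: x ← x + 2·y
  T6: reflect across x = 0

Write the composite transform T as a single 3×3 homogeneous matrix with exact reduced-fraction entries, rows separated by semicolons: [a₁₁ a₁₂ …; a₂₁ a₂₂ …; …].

T1 = [1 0 0; 1 1 0; 0 0 1]
T2·T1 = [0 -1 0; 1 1 0; 0 0 1]
T3·…·T1 = [0 -1 0; -1 -1 0; 0 0 1]
T4·…·T1 = [-1/2 -3/2 0; -1 -1 0; 0 0 1]
T5·…·T1 = [-5/2 -7/2 0; -1 -1 0; 0 0 1]
T6·…·T1 = [5/2 7/2 0; -1 -1 0; 0 0 1]

T = [5/2 7/2 0; -1 -1 0; 0 0 1]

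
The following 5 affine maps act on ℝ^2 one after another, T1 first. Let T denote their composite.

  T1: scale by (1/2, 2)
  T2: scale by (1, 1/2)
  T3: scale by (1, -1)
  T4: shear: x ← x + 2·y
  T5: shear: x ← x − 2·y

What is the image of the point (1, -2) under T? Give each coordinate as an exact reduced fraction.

T(p) = (1/2, 2)

T1 scale by (1/2, 2): (1, -2) → (1/2, -4)
T2 scale by (1, 1/2): (1/2, -4) → (1/2, -2)
T3 scale by (1, -1): (1/2, -2) → (1/2, 2)
T4 shear: x ← x + 2·y: (1/2, 2) → (9/2, 2)
T5 shear: x ← x − 2·y: (9/2, 2) → (1/2, 2)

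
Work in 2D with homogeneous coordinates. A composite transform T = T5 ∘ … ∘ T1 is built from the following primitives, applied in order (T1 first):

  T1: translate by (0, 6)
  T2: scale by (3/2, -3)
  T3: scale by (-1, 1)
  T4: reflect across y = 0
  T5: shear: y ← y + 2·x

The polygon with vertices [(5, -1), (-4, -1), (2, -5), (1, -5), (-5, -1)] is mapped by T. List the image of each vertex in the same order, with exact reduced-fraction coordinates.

image vertices: (-15/2, 0), (6, 27), (-3, -3), (-3/2, 0), (15/2, 30)

T1 translate by (0, 6): (5, -1) → (5, 5); (-4, -1) → (-4, 5); (2, -5) → (2, 1); (1, -5) → (1, 1); (-5, -1) → (-5, 5)
T2 scale by (3/2, -3): (5, 5) → (15/2, -15); (-4, 5) → (-6, -15); (2, 1) → (3, -3); (1, 1) → (3/2, -3); (-5, 5) → (-15/2, -15)
T3 scale by (-1, 1): (15/2, -15) → (-15/2, -15); (-6, -15) → (6, -15); (3, -3) → (-3, -3); (3/2, -3) → (-3/2, -3); (-15/2, -15) → (15/2, -15)
T4 reflect across y = 0: (-15/2, -15) → (-15/2, 15); (6, -15) → (6, 15); (-3, -3) → (-3, 3); (-3/2, -3) → (-3/2, 3); (15/2, -15) → (15/2, 15)
T5 shear: y ← y + 2·x: (-15/2, 15) → (-15/2, 0); (6, 15) → (6, 27); (-3, 3) → (-3, -3); (-3/2, 3) → (-3/2, 0); (15/2, 15) → (15/2, 30)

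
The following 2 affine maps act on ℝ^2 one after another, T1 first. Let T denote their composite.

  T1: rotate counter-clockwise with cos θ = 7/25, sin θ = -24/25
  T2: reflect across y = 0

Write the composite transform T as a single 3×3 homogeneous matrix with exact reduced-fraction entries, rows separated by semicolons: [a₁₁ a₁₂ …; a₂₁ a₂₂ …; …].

T = [7/25 24/25 0; 24/25 -7/25 0; 0 0 1]

T1 = [7/25 24/25 0; -24/25 7/25 0; 0 0 1]
T2·T1 = [7/25 24/25 0; 24/25 -7/25 0; 0 0 1]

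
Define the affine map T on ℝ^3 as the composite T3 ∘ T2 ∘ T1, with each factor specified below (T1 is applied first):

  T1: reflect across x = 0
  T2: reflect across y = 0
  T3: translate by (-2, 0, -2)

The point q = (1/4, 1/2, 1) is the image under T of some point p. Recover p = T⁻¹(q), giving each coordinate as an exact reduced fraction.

p = (-9/4, -1/2, 3)

T1 = [-1 0 0 0; 0 1 0 0; 0 0 1 0; 0 0 0 1]
T2·T1 = [-1 0 0 0; 0 -1 0 0; 0 0 1 0; 0 0 0 1]
T3·…·T1 = [-1 0 0 -2; 0 -1 0 0; 0 0 1 -2; 0 0 0 1]
det M = 1; M⁻¹ = [-1 0 0 -2; 0 -1 0 0; 0 0 1 2; 0 0 0 1]
M⁻¹ · (1/4, 1/2, 1)ᵀ = (-9/4, -1/2, 3)ᵀ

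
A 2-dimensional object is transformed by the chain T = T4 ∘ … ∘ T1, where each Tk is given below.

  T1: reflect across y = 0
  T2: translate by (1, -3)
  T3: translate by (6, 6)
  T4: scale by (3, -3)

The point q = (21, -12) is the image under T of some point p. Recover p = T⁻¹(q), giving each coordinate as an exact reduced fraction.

T1 = [1 0 0; 0 -1 0; 0 0 1]
T2·T1 = [1 0 1; 0 -1 -3; 0 0 1]
T3·…·T1 = [1 0 7; 0 -1 3; 0 0 1]
T4·…·T1 = [3 0 21; 0 3 -9; 0 0 1]
det M = 9; M⁻¹ = [1/3 0 -7; 0 1/3 3; 0 0 1]
M⁻¹ · (21, -12)ᵀ = (0, -1)ᵀ

p = (0, -1)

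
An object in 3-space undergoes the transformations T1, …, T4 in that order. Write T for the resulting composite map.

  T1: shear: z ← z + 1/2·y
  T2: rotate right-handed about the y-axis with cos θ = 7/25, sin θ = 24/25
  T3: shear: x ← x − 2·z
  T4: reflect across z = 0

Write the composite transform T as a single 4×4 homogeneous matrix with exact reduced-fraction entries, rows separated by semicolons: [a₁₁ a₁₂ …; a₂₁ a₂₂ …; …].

T = [11/5 1/5 2/5 0; 0 1 0 0; 24/25 -7/50 -7/25 0; 0 0 0 1]

T1 = [1 0 0 0; 0 1 0 0; 0 1/2 1 0; 0 0 0 1]
T2·T1 = [7/25 12/25 24/25 0; 0 1 0 0; -24/25 7/50 7/25 0; 0 0 0 1]
T3·…·T1 = [11/5 1/5 2/5 0; 0 1 0 0; -24/25 7/50 7/25 0; 0 0 0 1]
T4·…·T1 = [11/5 1/5 2/5 0; 0 1 0 0; 24/25 -7/50 -7/25 0; 0 0 0 1]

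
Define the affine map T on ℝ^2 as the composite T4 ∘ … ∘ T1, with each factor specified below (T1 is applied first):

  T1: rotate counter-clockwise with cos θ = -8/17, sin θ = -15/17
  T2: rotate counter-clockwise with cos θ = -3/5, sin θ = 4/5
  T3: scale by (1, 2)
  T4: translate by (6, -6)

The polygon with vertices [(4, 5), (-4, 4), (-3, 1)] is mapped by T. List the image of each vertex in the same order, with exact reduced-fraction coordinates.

image vertices: (781/85, 434/85), (122/85, 58/85), (49/17, -84/17)

T1 rotate counter-clockwise with cos θ = -8/17, sin θ = -15/17: (4, 5) → (43/17, -100/17); (-4, 4) → (92/17, 28/17); (-3, 1) → (39/17, 37/17)
T2 rotate counter-clockwise with cos θ = -3/5, sin θ = 4/5: (43/17, -100/17) → (271/85, 472/85); (92/17, 28/17) → (-388/85, 284/85); (39/17, 37/17) → (-53/17, 9/17)
T3 scale by (1, 2): (271/85, 472/85) → (271/85, 944/85); (-388/85, 284/85) → (-388/85, 568/85); (-53/17, 9/17) → (-53/17, 18/17)
T4 translate by (6, -6): (271/85, 944/85) → (781/85, 434/85); (-388/85, 568/85) → (122/85, 58/85); (-53/17, 18/17) → (49/17, -84/17)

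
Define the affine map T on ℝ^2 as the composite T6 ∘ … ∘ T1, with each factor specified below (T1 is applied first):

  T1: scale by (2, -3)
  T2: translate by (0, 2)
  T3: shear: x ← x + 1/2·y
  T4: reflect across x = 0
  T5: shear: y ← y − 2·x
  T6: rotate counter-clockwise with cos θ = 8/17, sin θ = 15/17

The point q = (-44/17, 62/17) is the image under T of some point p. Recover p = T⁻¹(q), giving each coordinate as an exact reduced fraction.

T1 = [2 0 0; 0 -3 0; 0 0 1]
T2·T1 = [2 0 0; 0 -3 2; 0 0 1]
T3·…·T1 = [2 -3/2 1; 0 -3 2; 0 0 1]
T4·…·T1 = [-2 3/2 -1; 0 -3 2; 0 0 1]
T5·…·T1 = [-2 3/2 -1; 4 -6 4; 0 0 1]
T6·…·T1 = [-76/17 6 -4; 2/17 -3/2 1; 0 0 1]
det M = 6; M⁻¹ = [-1/4 -1 0; -1/51 -38/51 2/3; 0 0 1]
M⁻¹ · (-44/17, 62/17)ᵀ = (-3, -2)ᵀ

p = (-3, -2)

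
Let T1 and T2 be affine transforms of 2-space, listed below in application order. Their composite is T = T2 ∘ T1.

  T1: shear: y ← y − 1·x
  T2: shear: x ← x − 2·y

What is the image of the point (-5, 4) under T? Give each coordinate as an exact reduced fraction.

T1 shear: y ← y − 1·x: (-5, 4) → (-5, 9)
T2 shear: x ← x − 2·y: (-5, 9) → (-23, 9)

T(p) = (-23, 9)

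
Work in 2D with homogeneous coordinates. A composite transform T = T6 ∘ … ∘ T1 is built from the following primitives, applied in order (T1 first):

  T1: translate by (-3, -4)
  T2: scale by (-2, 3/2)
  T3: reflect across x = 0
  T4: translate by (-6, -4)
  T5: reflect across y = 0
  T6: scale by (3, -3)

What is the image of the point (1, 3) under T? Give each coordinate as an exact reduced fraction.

T(p) = (-30, -33/2)

T1 translate by (-3, -4): (1, 3) → (-2, -1)
T2 scale by (-2, 3/2): (-2, -1) → (4, -3/2)
T3 reflect across x = 0: (4, -3/2) → (-4, -3/2)
T4 translate by (-6, -4): (-4, -3/2) → (-10, -11/2)
T5 reflect across y = 0: (-10, -11/2) → (-10, 11/2)
T6 scale by (3, -3): (-10, 11/2) → (-30, -33/2)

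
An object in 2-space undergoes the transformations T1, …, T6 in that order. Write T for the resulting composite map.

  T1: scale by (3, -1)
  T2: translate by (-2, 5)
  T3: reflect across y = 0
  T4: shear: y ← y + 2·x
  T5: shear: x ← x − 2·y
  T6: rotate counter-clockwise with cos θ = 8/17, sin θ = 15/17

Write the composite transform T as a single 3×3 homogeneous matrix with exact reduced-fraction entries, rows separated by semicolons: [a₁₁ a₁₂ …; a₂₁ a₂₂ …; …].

T = [-162/17 -31/17 263/17; -87/17 -22/17 168/17; 0 0 1]

T1 = [3 0 0; 0 -1 0; 0 0 1]
T2·T1 = [3 0 -2; 0 -1 5; 0 0 1]
T3·…·T1 = [3 0 -2; 0 1 -5; 0 0 1]
T4·…·T1 = [3 0 -2; 6 1 -9; 0 0 1]
T5·…·T1 = [-9 -2 16; 6 1 -9; 0 0 1]
T6·…·T1 = [-162/17 -31/17 263/17; -87/17 -22/17 168/17; 0 0 1]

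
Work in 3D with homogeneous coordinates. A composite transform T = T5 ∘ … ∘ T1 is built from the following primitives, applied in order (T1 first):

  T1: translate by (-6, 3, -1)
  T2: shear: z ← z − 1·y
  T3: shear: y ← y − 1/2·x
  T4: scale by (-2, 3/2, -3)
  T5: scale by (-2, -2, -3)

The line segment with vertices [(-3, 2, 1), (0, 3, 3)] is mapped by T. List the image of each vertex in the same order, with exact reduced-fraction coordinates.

image vertices: (-36, -57/2, -45), (-24, -27, -36)

T1 translate by (-6, 3, -1): (-3, 2, 1) → (-9, 5, 0); (0, 3, 3) → (-6, 6, 2)
T2 shear: z ← z − 1·y: (-9, 5, 0) → (-9, 5, -5); (-6, 6, 2) → (-6, 6, -4)
T3 shear: y ← y − 1/2·x: (-9, 5, -5) → (-9, 19/2, -5); (-6, 6, -4) → (-6, 9, -4)
T4 scale by (-2, 3/2, -3): (-9, 19/2, -5) → (18, 57/4, 15); (-6, 9, -4) → (12, 27/2, 12)
T5 scale by (-2, -2, -3): (18, 57/4, 15) → (-36, -57/2, -45); (12, 27/2, 12) → (-24, -27, -36)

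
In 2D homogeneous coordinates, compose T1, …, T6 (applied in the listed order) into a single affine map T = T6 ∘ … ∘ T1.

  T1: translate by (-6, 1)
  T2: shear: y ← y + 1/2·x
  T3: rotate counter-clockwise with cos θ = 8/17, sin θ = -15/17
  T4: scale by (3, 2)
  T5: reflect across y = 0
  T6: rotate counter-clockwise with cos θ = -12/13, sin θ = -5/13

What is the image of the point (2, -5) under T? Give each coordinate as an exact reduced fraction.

T(p) = (4272/221, 2118/221)

T1 translate by (-6, 1): (2, -5) → (-4, -4)
T2 shear: y ← y + 1/2·x: (-4, -4) → (-4, -6)
T3 rotate counter-clockwise with cos θ = 8/17, sin θ = -15/17: (-4, -6) → (-122/17, 12/17)
T4 scale by (3, 2): (-122/17, 12/17) → (-366/17, 24/17)
T5 reflect across y = 0: (-366/17, 24/17) → (-366/17, -24/17)
T6 rotate counter-clockwise with cos θ = -12/13, sin θ = -5/13: (-366/17, -24/17) → (4272/221, 2118/221)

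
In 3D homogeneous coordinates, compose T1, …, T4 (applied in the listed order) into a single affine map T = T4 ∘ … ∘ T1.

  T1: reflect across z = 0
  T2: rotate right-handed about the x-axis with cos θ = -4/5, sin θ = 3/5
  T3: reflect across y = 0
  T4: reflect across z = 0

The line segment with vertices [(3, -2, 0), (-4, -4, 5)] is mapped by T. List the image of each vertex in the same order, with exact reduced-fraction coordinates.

image vertices: (3, -8/5, 6/5), (-4, -31/5, -8/5)

T1 reflect across z = 0: (3, -2, 0) → (3, -2, 0); (-4, -4, 5) → (-4, -4, -5)
T2 rotate right-handed about the x-axis with cos θ = -4/5, sin θ = 3/5: (3, -2, 0) → (3, 8/5, -6/5); (-4, -4, -5) → (-4, 31/5, 8/5)
T3 reflect across y = 0: (3, 8/5, -6/5) → (3, -8/5, -6/5); (-4, 31/5, 8/5) → (-4, -31/5, 8/5)
T4 reflect across z = 0: (3, -8/5, -6/5) → (3, -8/5, 6/5); (-4, -31/5, 8/5) → (-4, -31/5, -8/5)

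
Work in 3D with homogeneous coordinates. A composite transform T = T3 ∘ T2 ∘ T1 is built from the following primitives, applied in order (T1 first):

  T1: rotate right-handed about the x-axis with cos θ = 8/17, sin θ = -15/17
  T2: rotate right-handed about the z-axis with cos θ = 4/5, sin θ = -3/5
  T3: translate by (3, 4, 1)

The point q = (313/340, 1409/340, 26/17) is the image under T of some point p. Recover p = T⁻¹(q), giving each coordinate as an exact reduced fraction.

p = (-7/4, -1, -3/4)

T1 = [1 0 0 0; 0 8/17 15/17 0; 0 -15/17 8/17 0; 0 0 0 1]
T2·T1 = [4/5 24/85 9/17 0; -3/5 32/85 12/17 0; 0 -15/17 8/17 0; 0 0 0 1]
T3·…·T1 = [4/5 24/85 9/17 3; -3/5 32/85 12/17 4; 0 -15/17 8/17 1; 0 0 0 1]
det M = 1; M⁻¹ = [4/5 -3/5 0 0; 24/85 32/85 -15/17 -25/17; 9/17 12/17 8/17 -83/17; 0 0 0 1]
M⁻¹ · (313/340, 1409/340, 26/17)ᵀ = (-7/4, -1, -3/4)ᵀ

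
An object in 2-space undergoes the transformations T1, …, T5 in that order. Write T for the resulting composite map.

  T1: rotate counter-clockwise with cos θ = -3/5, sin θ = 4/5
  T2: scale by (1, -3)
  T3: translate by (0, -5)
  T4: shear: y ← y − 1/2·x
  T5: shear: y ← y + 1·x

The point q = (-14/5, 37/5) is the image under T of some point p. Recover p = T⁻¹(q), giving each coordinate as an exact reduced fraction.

T1 = [-3/5 -4/5 0; 4/5 -3/5 0; 0 0 1]
T2·T1 = [-3/5 -4/5 0; -12/5 9/5 0; 0 0 1]
T3·…·T1 = [-3/5 -4/5 0; -12/5 9/5 -5; 0 0 1]
T4·…·T1 = [-3/5 -4/5 0; -21/10 11/5 -5; 0 0 1]
T5·…·T1 = [-3/5 -4/5 0; -27/10 7/5 -5; 0 0 1]
det M = -3; M⁻¹ = [-7/15 -4/15 -4/3; -9/10 1/5 1; 0 0 1]
M⁻¹ · (-14/5, 37/5)ᵀ = (-2, 5)ᵀ

p = (-2, 5)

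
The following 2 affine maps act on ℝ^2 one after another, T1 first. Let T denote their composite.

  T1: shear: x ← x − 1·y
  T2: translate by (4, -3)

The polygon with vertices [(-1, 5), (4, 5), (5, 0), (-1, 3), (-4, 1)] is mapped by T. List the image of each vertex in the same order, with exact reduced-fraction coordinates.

T1 shear: x ← x − 1·y: (-1, 5) → (-6, 5); (4, 5) → (-1, 5); (5, 0) → (5, 0); (-1, 3) → (-4, 3); (-4, 1) → (-5, 1)
T2 translate by (4, -3): (-6, 5) → (-2, 2); (-1, 5) → (3, 2); (5, 0) → (9, -3); (-4, 3) → (0, 0); (-5, 1) → (-1, -2)

image vertices: (-2, 2), (3, 2), (9, -3), (0, 0), (-1, -2)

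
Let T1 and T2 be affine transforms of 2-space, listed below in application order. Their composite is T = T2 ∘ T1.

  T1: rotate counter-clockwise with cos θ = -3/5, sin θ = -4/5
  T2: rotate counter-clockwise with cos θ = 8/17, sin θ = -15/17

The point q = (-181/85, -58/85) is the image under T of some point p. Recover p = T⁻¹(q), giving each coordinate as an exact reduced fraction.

T1 = [-3/5 4/5 0; -4/5 -3/5 0; 0 0 1]
T2·T1 = [-84/85 -13/85 0; 13/85 -84/85 0; 0 0 1]
det M = 1; M⁻¹ = [-84/85 13/85 0; -13/85 -84/85 0; 0 0 1]
M⁻¹ · (-181/85, -58/85)ᵀ = (2, 1)ᵀ

p = (2, 1)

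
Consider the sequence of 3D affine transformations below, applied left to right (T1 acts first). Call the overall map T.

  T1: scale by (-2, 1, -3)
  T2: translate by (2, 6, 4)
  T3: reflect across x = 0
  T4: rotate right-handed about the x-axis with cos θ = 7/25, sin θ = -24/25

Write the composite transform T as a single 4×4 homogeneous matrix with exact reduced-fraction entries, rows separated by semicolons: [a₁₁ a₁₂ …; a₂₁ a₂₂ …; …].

T1 = [-2 0 0 0; 0 1 0 0; 0 0 -3 0; 0 0 0 1]
T2·T1 = [-2 0 0 2; 0 1 0 6; 0 0 -3 4; 0 0 0 1]
T3·…·T1 = [2 0 0 -2; 0 1 0 6; 0 0 -3 4; 0 0 0 1]
T4·…·T1 = [2 0 0 -2; 0 7/25 -72/25 138/25; 0 -24/25 -21/25 -116/25; 0 0 0 1]

T = [2 0 0 -2; 0 7/25 -72/25 138/25; 0 -24/25 -21/25 -116/25; 0 0 0 1]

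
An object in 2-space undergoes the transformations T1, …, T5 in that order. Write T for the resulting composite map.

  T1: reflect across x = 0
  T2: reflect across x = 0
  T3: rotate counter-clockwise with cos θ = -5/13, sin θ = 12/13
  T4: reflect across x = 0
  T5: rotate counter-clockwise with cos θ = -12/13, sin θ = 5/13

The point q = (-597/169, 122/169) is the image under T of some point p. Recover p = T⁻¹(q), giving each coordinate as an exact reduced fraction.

p = (2, 3)

T1 = [-1 0 0; 0 1 0; 0 0 1]
T2·T1 = [1 0 0; 0 1 0; 0 0 1]
T3·…·T1 = [-5/13 -12/13 0; 12/13 -5/13 0; 0 0 1]
T4·…·T1 = [5/13 12/13 0; 12/13 -5/13 0; 0 0 1]
T5·…·T1 = [-120/169 -119/169 0; -119/169 120/169 0; 0 0 1]
det M = -1; M⁻¹ = [-120/169 -119/169 0; -119/169 120/169 0; 0 0 1]
M⁻¹ · (-597/169, 122/169)ᵀ = (2, 3)ᵀ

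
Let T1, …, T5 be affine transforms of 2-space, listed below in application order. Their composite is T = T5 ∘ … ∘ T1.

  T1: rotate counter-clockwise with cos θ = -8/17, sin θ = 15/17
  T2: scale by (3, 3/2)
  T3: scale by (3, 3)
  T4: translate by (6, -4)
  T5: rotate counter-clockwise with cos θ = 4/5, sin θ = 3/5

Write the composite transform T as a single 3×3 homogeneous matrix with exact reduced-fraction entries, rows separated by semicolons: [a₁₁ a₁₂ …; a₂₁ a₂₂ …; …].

T = [-981/170 -432/85 36/5; 54/85 -549/85 2/5; 0 0 1]

T1 = [-8/17 -15/17 0; 15/17 -8/17 0; 0 0 1]
T2·T1 = [-24/17 -45/17 0; 45/34 -12/17 0; 0 0 1]
T3·…·T1 = [-72/17 -135/17 0; 135/34 -36/17 0; 0 0 1]
T4·…·T1 = [-72/17 -135/17 6; 135/34 -36/17 -4; 0 0 1]
T5·…·T1 = [-981/170 -432/85 36/5; 54/85 -549/85 2/5; 0 0 1]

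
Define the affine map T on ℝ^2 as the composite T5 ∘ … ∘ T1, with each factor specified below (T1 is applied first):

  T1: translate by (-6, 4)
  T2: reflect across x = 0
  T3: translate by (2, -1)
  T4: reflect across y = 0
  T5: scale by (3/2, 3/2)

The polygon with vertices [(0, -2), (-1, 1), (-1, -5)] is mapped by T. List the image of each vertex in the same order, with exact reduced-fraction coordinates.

T1 translate by (-6, 4): (0, -2) → (-6, 2); (-1, 1) → (-7, 5); (-1, -5) → (-7, -1)
T2 reflect across x = 0: (-6, 2) → (6, 2); (-7, 5) → (7, 5); (-7, -1) → (7, -1)
T3 translate by (2, -1): (6, 2) → (8, 1); (7, 5) → (9, 4); (7, -1) → (9, -2)
T4 reflect across y = 0: (8, 1) → (8, -1); (9, 4) → (9, -4); (9, -2) → (9, 2)
T5 scale by (3/2, 3/2): (8, -1) → (12, -3/2); (9, -4) → (27/2, -6); (9, 2) → (27/2, 3)

image vertices: (12, -3/2), (27/2, -6), (27/2, 3)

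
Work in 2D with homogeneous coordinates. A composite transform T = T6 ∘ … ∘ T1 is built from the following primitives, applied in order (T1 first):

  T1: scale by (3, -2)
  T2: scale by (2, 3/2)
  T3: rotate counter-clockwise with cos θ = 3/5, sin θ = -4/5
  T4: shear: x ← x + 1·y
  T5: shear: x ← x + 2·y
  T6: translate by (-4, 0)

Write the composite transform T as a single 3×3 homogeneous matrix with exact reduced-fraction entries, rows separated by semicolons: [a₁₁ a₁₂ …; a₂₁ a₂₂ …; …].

T = [-54/5 -39/5 -4; -24/5 -9/5 0; 0 0 1]

T1 = [3 0 0; 0 -2 0; 0 0 1]
T2·T1 = [6 0 0; 0 -3 0; 0 0 1]
T3·…·T1 = [18/5 -12/5 0; -24/5 -9/5 0; 0 0 1]
T4·…·T1 = [-6/5 -21/5 0; -24/5 -9/5 0; 0 0 1]
T5·…·T1 = [-54/5 -39/5 0; -24/5 -9/5 0; 0 0 1]
T6·…·T1 = [-54/5 -39/5 -4; -24/5 -9/5 0; 0 0 1]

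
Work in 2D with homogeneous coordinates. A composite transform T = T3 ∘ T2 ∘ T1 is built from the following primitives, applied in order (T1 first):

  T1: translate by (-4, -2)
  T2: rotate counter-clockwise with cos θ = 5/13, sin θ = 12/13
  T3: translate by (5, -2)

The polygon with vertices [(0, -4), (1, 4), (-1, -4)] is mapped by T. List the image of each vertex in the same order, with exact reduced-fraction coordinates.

image vertices: (9, -8), (2, -4), (112/13, -116/13)

T1 translate by (-4, -2): (0, -4) → (-4, -6); (1, 4) → (-3, 2); (-1, -4) → (-5, -6)
T2 rotate counter-clockwise with cos θ = 5/13, sin θ = 12/13: (-4, -6) → (4, -6); (-3, 2) → (-3, -2); (-5, -6) → (47/13, -90/13)
T3 translate by (5, -2): (4, -6) → (9, -8); (-3, -2) → (2, -4); (47/13, -90/13) → (112/13, -116/13)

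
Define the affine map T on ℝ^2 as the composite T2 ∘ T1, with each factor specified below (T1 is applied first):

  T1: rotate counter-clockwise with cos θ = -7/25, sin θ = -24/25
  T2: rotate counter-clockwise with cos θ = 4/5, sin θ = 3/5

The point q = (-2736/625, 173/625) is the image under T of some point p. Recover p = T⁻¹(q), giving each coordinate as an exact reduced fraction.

T1 = [-7/25 24/25 0; -24/25 -7/25 0; 0 0 1]
T2·T1 = [44/125 117/125 0; -117/125 44/125 0; 0 0 1]
det M = 1; M⁻¹ = [44/125 -117/125 0; 117/125 44/125 0; 0 0 1]
M⁻¹ · (-2736/625, 173/625)ᵀ = (-9/5, -4)ᵀ

p = (-9/5, -4)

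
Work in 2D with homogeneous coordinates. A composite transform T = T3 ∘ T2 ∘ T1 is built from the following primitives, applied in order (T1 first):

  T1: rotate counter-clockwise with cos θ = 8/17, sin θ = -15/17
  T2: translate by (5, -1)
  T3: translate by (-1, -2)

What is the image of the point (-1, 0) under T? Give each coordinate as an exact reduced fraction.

T1 rotate counter-clockwise with cos θ = 8/17, sin θ = -15/17: (-1, 0) → (-8/17, 15/17)
T2 translate by (5, -1): (-8/17, 15/17) → (77/17, -2/17)
T3 translate by (-1, -2): (77/17, -2/17) → (60/17, -36/17)

T(p) = (60/17, -36/17)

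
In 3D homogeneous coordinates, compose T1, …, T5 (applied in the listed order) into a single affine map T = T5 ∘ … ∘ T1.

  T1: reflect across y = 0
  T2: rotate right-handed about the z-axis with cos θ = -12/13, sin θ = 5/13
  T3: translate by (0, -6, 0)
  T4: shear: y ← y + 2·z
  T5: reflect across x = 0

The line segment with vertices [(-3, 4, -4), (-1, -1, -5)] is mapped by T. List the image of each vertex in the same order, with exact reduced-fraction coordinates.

image vertices: (-56/13, -149/13, -4), (-7/13, -225/13, -5)

T1 reflect across y = 0: (-3, 4, -4) → (-3, -4, -4); (-1, -1, -5) → (-1, 1, -5)
T2 rotate right-handed about the z-axis with cos θ = -12/13, sin θ = 5/13: (-3, -4, -4) → (56/13, 33/13, -4); (-1, 1, -5) → (7/13, -17/13, -5)
T3 translate by (0, -6, 0): (56/13, 33/13, -4) → (56/13, -45/13, -4); (7/13, -17/13, -5) → (7/13, -95/13, -5)
T4 shear: y ← y + 2·z: (56/13, -45/13, -4) → (56/13, -149/13, -4); (7/13, -95/13, -5) → (7/13, -225/13, -5)
T5 reflect across x = 0: (56/13, -149/13, -4) → (-56/13, -149/13, -4); (7/13, -225/13, -5) → (-7/13, -225/13, -5)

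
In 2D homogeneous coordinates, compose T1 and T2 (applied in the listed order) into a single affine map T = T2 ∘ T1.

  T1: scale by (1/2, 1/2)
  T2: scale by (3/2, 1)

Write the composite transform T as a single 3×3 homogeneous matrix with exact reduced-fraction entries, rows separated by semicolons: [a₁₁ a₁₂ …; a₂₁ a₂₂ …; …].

T1 = [1/2 0 0; 0 1/2 0; 0 0 1]
T2·T1 = [3/4 0 0; 0 1/2 0; 0 0 1]

T = [3/4 0 0; 0 1/2 0; 0 0 1]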